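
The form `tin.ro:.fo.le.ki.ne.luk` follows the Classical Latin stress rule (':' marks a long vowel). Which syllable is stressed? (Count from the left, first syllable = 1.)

5

Classical Latin: stress the penult if heavy (long vowel or closed), else the antepenult.
Weights: 5 ki L, 6 ne L, 7 luk H.
The penult (syllable 6, ne) is light, so stress falls on the antepenult (syllable 5, ki).
Stress on syllable 5: tin.ro:.fo.le.ˈki.ne.luk.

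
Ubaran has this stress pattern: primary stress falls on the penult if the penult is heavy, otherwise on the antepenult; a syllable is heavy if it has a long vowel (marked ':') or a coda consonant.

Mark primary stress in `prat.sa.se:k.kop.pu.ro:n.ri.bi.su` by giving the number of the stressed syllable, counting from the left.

Weights: 7 ri L, 8 bi L, 9 su L.
The penult (syllable 8, bi) is light, so stress falls on the antepenult (syllable 7, ri).
Primary stress: syllable 7 → prat.sa.se:k.kop.pu.ro:n.ˈri.bi.su.

7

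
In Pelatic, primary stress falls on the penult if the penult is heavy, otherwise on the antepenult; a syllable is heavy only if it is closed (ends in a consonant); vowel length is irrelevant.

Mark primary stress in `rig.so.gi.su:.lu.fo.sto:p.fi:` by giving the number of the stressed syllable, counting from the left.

Weights: 6 fo L, 7 sto:p H, 8 fi: L.
The penult (syllable 7, sto:p) is heavy, so it takes stress.
Primary stress: syllable 7 → rig.so.gi.su:.lu.fo.ˈsto:p.fi:.

7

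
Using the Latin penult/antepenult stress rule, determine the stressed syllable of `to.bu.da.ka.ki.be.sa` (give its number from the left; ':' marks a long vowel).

5

Classical Latin: stress the penult if heavy (long vowel or closed), else the antepenult.
Weights: 5 ki L, 6 be L, 7 sa L.
The penult (syllable 6, be) is light, so stress falls on the antepenult (syllable 5, ki).
Stress on syllable 5: to.bu.da.ka.ˈki.be.sa.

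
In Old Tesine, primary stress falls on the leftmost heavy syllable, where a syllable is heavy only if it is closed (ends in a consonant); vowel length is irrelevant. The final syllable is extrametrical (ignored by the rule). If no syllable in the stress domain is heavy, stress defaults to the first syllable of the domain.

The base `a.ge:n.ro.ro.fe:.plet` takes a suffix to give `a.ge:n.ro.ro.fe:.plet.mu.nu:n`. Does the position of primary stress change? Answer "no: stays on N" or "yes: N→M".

Base `a.ge:n.ro.ro.fe:.plet` (6 syllables):
  The final syllable (6, plet) is extrametrical; the stress domain is syllables 1–5.
  Weights: 1 a L, 2 ge:n H, 3 ro L, 4 ro L, 5 fe: L.
  Heavy syllables in the domain: 2. The leftmost is syllable 2 (ge:n).
  → primary stress on syllable 2.
Suffixed `a.ge:n.ro.ro.fe:.plet.mu.nu:n` (8 syllables):
  The final syllable (8, nu:n) is extrametrical; the stress domain is syllables 1–7.
  Weights: 1 a L, 2 ge:n H, 3 ro L, 4 ro L, 5 fe: L, 6 plet H, 7 mu L.
  Heavy syllables in the domain: 2, 6. The leftmost is syllable 2 (ge:n).
  → primary stress on syllable 2.

no: stays on 2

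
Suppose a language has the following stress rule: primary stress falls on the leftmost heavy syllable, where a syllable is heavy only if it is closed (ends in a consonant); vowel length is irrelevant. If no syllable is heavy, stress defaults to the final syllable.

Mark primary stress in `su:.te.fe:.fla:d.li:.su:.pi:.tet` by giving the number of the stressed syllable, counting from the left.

4

Weights: 1 su: L, 2 te L, 3 fe: L, 4 fla:d H, 5 li: L, 6 su: L, 7 pi: L, 8 tet H.
Heavy syllables in the domain: 4, 8. The leftmost is syllable 4 (fla:d).
Primary stress: syllable 4 → su:.te.fe:.ˈfla:d.li:.su:.pi:.tet.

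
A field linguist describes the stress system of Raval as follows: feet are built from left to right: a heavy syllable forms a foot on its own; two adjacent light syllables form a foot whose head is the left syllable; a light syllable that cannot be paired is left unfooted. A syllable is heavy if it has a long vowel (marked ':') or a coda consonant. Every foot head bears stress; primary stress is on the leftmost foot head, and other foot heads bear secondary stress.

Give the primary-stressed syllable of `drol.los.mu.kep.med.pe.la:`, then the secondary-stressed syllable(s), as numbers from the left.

primary 1, secondary 2, 4, 5, 7

Weights: 1 drol H, 2 los H, 3 mu L, 4 kep H, 5 med H, 6 pe L, 7 la: H.
Parse left to right (heavy = foot alone; LL = one foot; stranded L unfooted): (ˈdrol) (ˈlos) mu (ˈkep) (ˈmed) pe (ˈla:).
Foot heads: 1, 2, 4, 5, 7.
Primary stress on the leftmost head = syllable 1.
Secondary stress on 2, 4, 5, 7: ˈdrol.ˌlos.mu.ˌkep.ˌmed.pe.ˌla:.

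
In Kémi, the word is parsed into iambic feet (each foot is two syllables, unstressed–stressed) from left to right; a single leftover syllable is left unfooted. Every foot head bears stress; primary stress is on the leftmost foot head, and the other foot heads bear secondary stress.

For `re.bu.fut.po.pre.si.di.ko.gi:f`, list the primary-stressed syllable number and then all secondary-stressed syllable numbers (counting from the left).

Parse left to right into iambic (σˈσ) feet: (re.ˈbu) (fut.ˈpo) (pre.ˈsi) (di.ˈko) gi:f. Syllable 9 is left unfooted.
Foot heads (stressed positions): 2, 4, 6, 8.
End Rule Leftmost: primary stress on the leftmost head = syllable 2.
Secondary stress on 4, 6, 8: re.ˈbu.fut.ˌpo.pre.ˌsi.di.ˌko.gi:f.

primary 2, secondary 4, 6, 8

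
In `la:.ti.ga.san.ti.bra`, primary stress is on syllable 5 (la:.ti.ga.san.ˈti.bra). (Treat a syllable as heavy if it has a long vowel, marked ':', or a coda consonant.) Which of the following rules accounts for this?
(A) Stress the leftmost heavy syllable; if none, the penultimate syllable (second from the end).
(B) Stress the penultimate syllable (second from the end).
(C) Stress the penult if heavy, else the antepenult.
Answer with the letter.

Rule A → syllable 1 (observed: 5).
Rule B → syllable 5 ✓.
Rule C → syllable 4 (observed: 5).

B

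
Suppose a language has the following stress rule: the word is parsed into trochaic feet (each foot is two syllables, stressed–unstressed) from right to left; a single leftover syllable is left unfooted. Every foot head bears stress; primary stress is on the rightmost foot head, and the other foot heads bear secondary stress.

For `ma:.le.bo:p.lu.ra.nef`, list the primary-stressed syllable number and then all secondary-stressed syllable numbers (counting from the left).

primary 5, secondary 1, 3

Parse right to left into trochaic (ˈσσ) feet: (ˈma:.le) (ˈbo:p.lu) (ˈra.nef).
Foot heads (stressed positions): 1, 3, 5.
End Rule Rightmost: primary stress on the rightmost head = syllable 5.
Secondary stress on 1, 3: ˌma:.le.ˌbo:p.lu.ˈra.nef.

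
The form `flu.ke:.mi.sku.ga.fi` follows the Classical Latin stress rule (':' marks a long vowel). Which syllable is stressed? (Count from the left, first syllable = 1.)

Classical Latin: stress the penult if heavy (long vowel or closed), else the antepenult.
Weights: 4 sku L, 5 ga L, 6 fi L.
The penult (syllable 5, ga) is light, so stress falls on the antepenult (syllable 4, sku).
Stress on syllable 4: flu.ke:.mi.ˈsku.ga.fi.

4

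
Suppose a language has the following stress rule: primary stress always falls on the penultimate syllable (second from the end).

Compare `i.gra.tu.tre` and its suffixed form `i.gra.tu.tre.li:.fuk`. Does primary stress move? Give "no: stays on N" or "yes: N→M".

yes: 3→5

Base `i.gra.tu.tre` (4 syllables):
  The word has 4 syllables; the penultimate syllable (second from the end) is syllable 3 (tu).
  → primary stress on syllable 3.
Suffixed `i.gra.tu.tre.li:.fuk` (6 syllables):
  The word has 6 syllables; the penultimate syllable (second from the end) is syllable 5 (li:).
  → primary stress on syllable 5.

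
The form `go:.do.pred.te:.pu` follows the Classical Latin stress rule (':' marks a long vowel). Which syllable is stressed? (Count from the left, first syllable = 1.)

4

Classical Latin: stress the penult if heavy (long vowel or closed), else the antepenult.
Weights: 3 pred H, 4 te: H, 5 pu L.
The penult (syllable 4, te:) is heavy, so it takes stress.
Stress on syllable 4: go:.do.pred.ˈte:.pu.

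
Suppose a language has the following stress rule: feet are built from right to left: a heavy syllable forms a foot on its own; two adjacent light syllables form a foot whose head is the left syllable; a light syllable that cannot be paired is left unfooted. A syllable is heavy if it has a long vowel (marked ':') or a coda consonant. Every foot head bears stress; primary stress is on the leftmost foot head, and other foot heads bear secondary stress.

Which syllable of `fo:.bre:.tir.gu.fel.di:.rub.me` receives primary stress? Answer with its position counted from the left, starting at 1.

1

Weights: 1 fo: H, 2 bre: H, 3 tir H, 4 gu L, 5 fel H, 6 di: H, 7 rub H, 8 me L.
Parse right to left (heavy = foot alone; LL = one foot; stranded L unfooted): (ˈfo:) (ˈbre:) (ˈtir) gu (ˈfel) (ˈdi:) (ˈrub) me.
Foot heads: 1, 2, 3, 5, 6, 7.
Primary stress on the leftmost head = syllable 1.
Primary stress: syllable 1 → ˈfo:.bre:.tir.gu.fel.di:.rub.me.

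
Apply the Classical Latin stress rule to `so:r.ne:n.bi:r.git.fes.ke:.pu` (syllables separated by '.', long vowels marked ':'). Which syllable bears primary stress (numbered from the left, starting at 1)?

6

Classical Latin: stress the penult if heavy (long vowel or closed), else the antepenult.
Weights: 5 fes H, 6 ke: H, 7 pu L.
The penult (syllable 6, ke:) is heavy, so it takes stress.
Stress on syllable 6: so:r.ne:n.bi:r.git.fes.ˈke:.pu.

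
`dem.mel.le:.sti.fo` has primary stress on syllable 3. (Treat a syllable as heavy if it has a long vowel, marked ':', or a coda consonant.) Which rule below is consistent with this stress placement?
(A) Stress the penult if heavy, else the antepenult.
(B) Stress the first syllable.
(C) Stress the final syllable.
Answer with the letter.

Rule A → syllable 3 ✓.
Rule B → syllable 1 (observed: 3).
Rule C → syllable 5 (observed: 3).

A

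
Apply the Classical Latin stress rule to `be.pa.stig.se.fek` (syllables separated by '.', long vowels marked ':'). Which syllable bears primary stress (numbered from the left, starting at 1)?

3

Classical Latin: stress the penult if heavy (long vowel or closed), else the antepenult.
Weights: 3 stig H, 4 se L, 5 fek H.
The penult (syllable 4, se) is light, so stress falls on the antepenult (syllable 3, stig).
Stress on syllable 3: be.pa.ˈstig.se.fek.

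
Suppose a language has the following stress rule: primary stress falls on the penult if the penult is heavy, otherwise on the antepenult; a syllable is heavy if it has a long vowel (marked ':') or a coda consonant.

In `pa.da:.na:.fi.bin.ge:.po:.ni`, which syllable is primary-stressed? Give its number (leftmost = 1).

Weights: 6 ge: H, 7 po: H, 8 ni L.
The penult (syllable 7, po:) is heavy, so it takes stress.
Primary stress: syllable 7 → pa.da:.na:.fi.bin.ge:.ˈpo:.ni.

7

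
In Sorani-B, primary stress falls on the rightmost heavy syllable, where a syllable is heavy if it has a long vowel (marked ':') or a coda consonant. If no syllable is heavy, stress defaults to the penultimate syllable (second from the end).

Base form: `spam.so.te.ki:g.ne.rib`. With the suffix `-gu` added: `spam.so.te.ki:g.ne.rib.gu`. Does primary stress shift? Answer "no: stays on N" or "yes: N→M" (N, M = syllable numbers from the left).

Base `spam.so.te.ki:g.ne.rib` (6 syllables):
  Weights: 1 spam H, 2 so L, 3 te L, 4 ki:g H, 5 ne L, 6 rib H.
  Heavy syllables in the domain: 1, 4, 6. The rightmost is syllable 6 (rib).
  → primary stress on syllable 6.
Suffixed `spam.so.te.ki:g.ne.rib.gu` (7 syllables):
  Weights: 1 spam H, 2 so L, 3 te L, 4 ki:g H, 5 ne L, 6 rib H, 7 gu L.
  Heavy syllables in the domain: 1, 4, 6. The rightmost is syllable 6 (rib).
  → primary stress on syllable 6.

no: stays on 6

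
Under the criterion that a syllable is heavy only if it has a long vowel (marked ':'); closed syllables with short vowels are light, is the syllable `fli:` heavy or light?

heavy

`fli:`: long vowel, open (no coda). Long vowel → heavy.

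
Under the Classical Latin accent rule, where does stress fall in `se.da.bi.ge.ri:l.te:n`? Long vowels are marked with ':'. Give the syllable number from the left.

5

Classical Latin: stress the penult if heavy (long vowel or closed), else the antepenult.
Weights: 4 ge L, 5 ri:l H, 6 te:n H.
The penult (syllable 5, ri:l) is heavy, so it takes stress.
Stress on syllable 5: se.da.bi.ge.ˈri:l.te:n.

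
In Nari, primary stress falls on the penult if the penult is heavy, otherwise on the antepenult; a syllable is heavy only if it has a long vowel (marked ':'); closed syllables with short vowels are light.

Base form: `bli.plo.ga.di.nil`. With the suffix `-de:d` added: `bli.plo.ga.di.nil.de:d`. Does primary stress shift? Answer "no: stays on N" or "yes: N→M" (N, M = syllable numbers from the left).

yes: 3→4

Base `bli.plo.ga.di.nil` (5 syllables):
  Weights: 3 ga L, 4 di L, 5 nil L.
  The penult (syllable 4, di) is light, so stress falls on the antepenult (syllable 3, ga).
  → primary stress on syllable 3.
Suffixed `bli.plo.ga.di.nil.de:d` (6 syllables):
  Weights: 4 di L, 5 nil L, 6 de:d H.
  The penult (syllable 5, nil) is light, so stress falls on the antepenult (syllable 4, di).
  → primary stress on syllable 4.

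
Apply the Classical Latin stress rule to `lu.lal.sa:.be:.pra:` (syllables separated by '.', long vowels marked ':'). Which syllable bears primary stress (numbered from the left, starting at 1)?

4

Classical Latin: stress the penult if heavy (long vowel or closed), else the antepenult.
Weights: 3 sa: H, 4 be: H, 5 pra: H.
The penult (syllable 4, be:) is heavy, so it takes stress.
Stress on syllable 4: lu.lal.sa:.ˈbe:.pra:.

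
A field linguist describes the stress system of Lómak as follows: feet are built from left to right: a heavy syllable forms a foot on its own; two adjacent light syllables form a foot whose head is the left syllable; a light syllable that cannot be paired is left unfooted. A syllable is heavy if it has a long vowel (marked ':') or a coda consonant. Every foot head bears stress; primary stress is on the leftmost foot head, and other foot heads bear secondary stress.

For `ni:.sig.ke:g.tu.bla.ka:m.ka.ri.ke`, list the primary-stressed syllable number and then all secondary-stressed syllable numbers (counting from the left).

Weights: 1 ni: H, 2 sig H, 3 ke:g H, 4 tu L, 5 bla L, 6 ka:m H, 7 ka L, 8 ri L, 9 ke L.
Parse left to right (heavy = foot alone; LL = one foot; stranded L unfooted): (ˈni:) (ˈsig) (ˈke:g) (ˈtu.bla) (ˈka:m) (ˈka.ri) ke.
Foot heads: 1, 2, 3, 4, 6, 7.
Primary stress on the leftmost head = syllable 1.
Secondary stress on 2, 3, 4, 6, 7: ˈni:.ˌsig.ˌke:g.ˌtu.bla.ˌka:m.ˌka.ri.ke.

primary 1, secondary 2, 3, 4, 6, 7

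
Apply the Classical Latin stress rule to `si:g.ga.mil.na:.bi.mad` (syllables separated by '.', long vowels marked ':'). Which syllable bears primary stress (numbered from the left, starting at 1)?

Classical Latin: stress the penult if heavy (long vowel or closed), else the antepenult.
Weights: 4 na: H, 5 bi L, 6 mad H.
The penult (syllable 5, bi) is light, so stress falls on the antepenult (syllable 4, na:).
Stress on syllable 4: si:g.ga.mil.ˈna:.bi.mad.

4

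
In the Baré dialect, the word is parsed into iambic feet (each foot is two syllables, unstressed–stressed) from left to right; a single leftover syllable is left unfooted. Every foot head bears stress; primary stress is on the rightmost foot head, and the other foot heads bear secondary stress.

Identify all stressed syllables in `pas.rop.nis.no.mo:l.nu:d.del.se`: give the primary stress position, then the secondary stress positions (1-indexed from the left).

primary 8, secondary 2, 4, 6

Parse left to right into iambic (σˈσ) feet: (pas.ˈrop) (nis.ˈno) (mo:l.ˈnu:d) (del.ˈse).
Foot heads (stressed positions): 2, 4, 6, 8.
End Rule Rightmost: primary stress on the rightmost head = syllable 8.
Secondary stress on 2, 4, 6: pas.ˌrop.nis.ˌno.mo:l.ˌnu:d.del.ˈse.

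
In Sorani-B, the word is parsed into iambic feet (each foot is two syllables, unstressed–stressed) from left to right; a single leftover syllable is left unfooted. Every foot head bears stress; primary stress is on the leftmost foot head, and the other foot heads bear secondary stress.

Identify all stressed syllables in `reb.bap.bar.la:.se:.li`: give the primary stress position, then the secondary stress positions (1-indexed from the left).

primary 2, secondary 4, 6

Parse left to right into iambic (σˈσ) feet: (reb.ˈbap) (bar.ˈla:) (se:.ˈli).
Foot heads (stressed positions): 2, 4, 6.
End Rule Leftmost: primary stress on the leftmost head = syllable 2.
Secondary stress on 4, 6: reb.ˈbap.bar.ˌla:.se:.ˌli.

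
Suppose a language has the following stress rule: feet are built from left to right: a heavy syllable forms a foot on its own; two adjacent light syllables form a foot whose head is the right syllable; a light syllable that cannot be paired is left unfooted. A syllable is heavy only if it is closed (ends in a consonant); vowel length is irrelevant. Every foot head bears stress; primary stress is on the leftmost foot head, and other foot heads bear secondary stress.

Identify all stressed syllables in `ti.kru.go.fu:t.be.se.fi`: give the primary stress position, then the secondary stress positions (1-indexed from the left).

Weights: 1 ti L, 2 kru L, 3 go L, 4 fu:t H, 5 be L, 6 se L, 7 fi L.
Parse left to right (heavy = foot alone; LL = one foot; stranded L unfooted): (ti.ˈkru) go (ˈfu:t) (be.ˈse) fi.
Foot heads: 2, 4, 6.
Primary stress on the leftmost head = syllable 2.
Secondary stress on 4, 6: ti.ˈkru.go.ˌfu:t.be.ˌse.fi.

primary 2, secondary 4, 6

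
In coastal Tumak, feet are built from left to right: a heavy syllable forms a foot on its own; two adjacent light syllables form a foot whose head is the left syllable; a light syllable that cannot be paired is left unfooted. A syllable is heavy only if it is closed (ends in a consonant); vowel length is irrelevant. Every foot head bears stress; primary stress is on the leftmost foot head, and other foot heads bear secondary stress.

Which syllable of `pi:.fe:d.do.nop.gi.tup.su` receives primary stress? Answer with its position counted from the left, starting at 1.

2

Weights: 1 pi: L, 2 fe:d H, 3 do L, 4 nop H, 5 gi L, 6 tup H, 7 su L.
Parse left to right (heavy = foot alone; LL = one foot; stranded L unfooted): pi: (ˈfe:d) do (ˈnop) gi (ˈtup) su.
Foot heads: 2, 4, 6.
Primary stress on the leftmost head = syllable 2.
Primary stress: syllable 2 → pi:.ˈfe:d.do.nop.gi.tup.su.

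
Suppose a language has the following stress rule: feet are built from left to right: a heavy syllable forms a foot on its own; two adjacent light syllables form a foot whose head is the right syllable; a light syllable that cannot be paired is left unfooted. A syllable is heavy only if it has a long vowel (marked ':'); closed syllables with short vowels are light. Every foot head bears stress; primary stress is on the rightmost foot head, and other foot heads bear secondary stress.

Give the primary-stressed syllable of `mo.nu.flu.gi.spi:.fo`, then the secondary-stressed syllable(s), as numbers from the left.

Weights: 1 mo L, 2 nu L, 3 flu L, 4 gi L, 5 spi: H, 6 fo L.
Parse left to right (heavy = foot alone; LL = one foot; stranded L unfooted): (mo.ˈnu) (flu.ˈgi) (ˈspi:) fo.
Foot heads: 2, 4, 5.
Primary stress on the rightmost head = syllable 5.
Secondary stress on 2, 4: mo.ˌnu.flu.ˌgi.ˈspi:.fo.

primary 5, secondary 2, 4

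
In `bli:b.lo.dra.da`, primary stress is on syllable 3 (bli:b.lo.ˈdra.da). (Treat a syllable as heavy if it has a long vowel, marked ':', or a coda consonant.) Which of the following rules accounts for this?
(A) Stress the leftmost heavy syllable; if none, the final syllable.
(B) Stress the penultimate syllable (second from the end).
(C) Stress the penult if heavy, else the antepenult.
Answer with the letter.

B

Rule A → syllable 1 (observed: 3).
Rule B → syllable 3 ✓.
Rule C → syllable 2 (observed: 3).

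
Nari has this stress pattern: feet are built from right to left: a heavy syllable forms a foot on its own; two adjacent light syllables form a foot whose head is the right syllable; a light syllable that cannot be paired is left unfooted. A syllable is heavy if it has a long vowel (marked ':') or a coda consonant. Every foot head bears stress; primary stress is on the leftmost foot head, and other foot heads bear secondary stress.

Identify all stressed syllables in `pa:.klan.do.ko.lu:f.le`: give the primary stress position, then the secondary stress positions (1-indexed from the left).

primary 1, secondary 2, 4, 5

Weights: 1 pa: H, 2 klan H, 3 do L, 4 ko L, 5 lu:f H, 6 le L.
Parse right to left (heavy = foot alone; LL = one foot; stranded L unfooted): (ˈpa:) (ˈklan) (do.ˈko) (ˈlu:f) le.
Foot heads: 1, 2, 4, 5.
Primary stress on the leftmost head = syllable 1.
Secondary stress on 2, 4, 5: ˈpa:.ˌklan.do.ˌko.ˌlu:f.le.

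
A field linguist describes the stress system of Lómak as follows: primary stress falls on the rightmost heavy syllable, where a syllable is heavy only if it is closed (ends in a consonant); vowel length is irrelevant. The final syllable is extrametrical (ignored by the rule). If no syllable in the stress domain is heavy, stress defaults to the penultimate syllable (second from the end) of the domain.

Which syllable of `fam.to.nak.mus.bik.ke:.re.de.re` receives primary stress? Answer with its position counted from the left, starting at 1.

The final syllable (9, re) is extrametrical; the stress domain is syllables 1–8.
Weights: 1 fam H, 2 to L, 3 nak H, 4 mus H, 5 bik H, 6 ke: L, 7 re L, 8 de L.
Heavy syllables in the domain: 1, 3, 4, 5. The rightmost is syllable 5 (bik).
Primary stress: syllable 5 → fam.to.nak.mus.ˈbik.ke:.re.de.re.

5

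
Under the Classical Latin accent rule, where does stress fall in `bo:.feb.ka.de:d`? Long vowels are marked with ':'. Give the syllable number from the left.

Classical Latin: stress the penult if heavy (long vowel or closed), else the antepenult.
Weights: 2 feb H, 3 ka L, 4 de:d H.
The penult (syllable 3, ka) is light, so stress falls on the antepenult (syllable 2, feb).
Stress on syllable 2: bo:.ˈfeb.ka.de:d.

2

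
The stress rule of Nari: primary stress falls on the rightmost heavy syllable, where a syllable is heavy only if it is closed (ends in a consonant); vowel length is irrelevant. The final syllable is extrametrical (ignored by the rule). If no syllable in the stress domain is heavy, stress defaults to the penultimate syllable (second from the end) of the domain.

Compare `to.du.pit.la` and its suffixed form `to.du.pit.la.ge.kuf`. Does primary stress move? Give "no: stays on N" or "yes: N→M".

Base `to.du.pit.la` (4 syllables):
  The final syllable (4, la) is extrametrical; the stress domain is syllables 1–3.
  Weights: 1 to L, 2 du L, 3 pit H.
  Heavy syllables in the domain: 3. The rightmost is syllable 3 (pit).
  → primary stress on syllable 3.
Suffixed `to.du.pit.la.ge.kuf` (6 syllables):
  The final syllable (6, kuf) is extrametrical; the stress domain is syllables 1–5.
  Weights: 1 to L, 2 du L, 3 pit H, 4 la L, 5 ge L.
  Heavy syllables in the domain: 3. The rightmost is syllable 3 (pit).
  → primary stress on syllable 3.

no: stays on 3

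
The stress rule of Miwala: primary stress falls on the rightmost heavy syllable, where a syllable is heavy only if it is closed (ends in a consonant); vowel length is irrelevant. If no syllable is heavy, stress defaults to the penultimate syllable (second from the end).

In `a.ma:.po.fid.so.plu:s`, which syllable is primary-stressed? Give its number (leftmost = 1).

6

Weights: 1 a L, 2 ma: L, 3 po L, 4 fid H, 5 so L, 6 plu:s H.
Heavy syllables in the domain: 4, 6. The rightmost is syllable 6 (plu:s).
Primary stress: syllable 6 → a.ma:.po.fid.so.ˈplu:s.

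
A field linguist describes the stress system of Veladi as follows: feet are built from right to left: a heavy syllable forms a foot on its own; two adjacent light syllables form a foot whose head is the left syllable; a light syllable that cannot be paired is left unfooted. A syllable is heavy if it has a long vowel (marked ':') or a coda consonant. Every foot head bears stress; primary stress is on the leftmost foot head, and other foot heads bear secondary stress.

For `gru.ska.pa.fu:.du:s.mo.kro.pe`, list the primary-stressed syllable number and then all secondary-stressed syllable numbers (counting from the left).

primary 2, secondary 4, 5, 7

Weights: 1 gru L, 2 ska L, 3 pa L, 4 fu: H, 5 du:s H, 6 mo L, 7 kro L, 8 pe L.
Parse right to left (heavy = foot alone; LL = one foot; stranded L unfooted): gru (ˈska.pa) (ˈfu:) (ˈdu:s) mo (ˈkro.pe).
Foot heads: 2, 4, 5, 7.
Primary stress on the leftmost head = syllable 2.
Secondary stress on 4, 5, 7: gru.ˈska.pa.ˌfu:.ˌdu:s.mo.ˌkro.pe.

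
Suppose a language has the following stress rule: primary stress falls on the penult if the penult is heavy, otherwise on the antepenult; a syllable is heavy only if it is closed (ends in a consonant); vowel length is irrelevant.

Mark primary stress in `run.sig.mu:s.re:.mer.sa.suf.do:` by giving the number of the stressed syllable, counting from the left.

Weights: 6 sa L, 7 suf H, 8 do: L.
The penult (syllable 7, suf) is heavy, so it takes stress.
Primary stress: syllable 7 → run.sig.mu:s.re:.mer.sa.ˈsuf.do:.

7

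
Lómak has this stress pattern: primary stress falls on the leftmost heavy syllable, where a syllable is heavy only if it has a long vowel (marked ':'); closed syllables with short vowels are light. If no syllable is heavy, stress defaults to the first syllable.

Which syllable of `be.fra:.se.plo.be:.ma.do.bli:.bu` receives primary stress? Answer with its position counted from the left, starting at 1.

2

Weights: 1 be L, 2 fra: H, 3 se L, 4 plo L, 5 be: H, 6 ma L, 7 do L, 8 bli: H, 9 bu L.
Heavy syllables in the domain: 2, 5, 8. The leftmost is syllable 2 (fra:).
Primary stress: syllable 2 → be.ˈfra:.se.plo.be:.ma.do.bli:.bu.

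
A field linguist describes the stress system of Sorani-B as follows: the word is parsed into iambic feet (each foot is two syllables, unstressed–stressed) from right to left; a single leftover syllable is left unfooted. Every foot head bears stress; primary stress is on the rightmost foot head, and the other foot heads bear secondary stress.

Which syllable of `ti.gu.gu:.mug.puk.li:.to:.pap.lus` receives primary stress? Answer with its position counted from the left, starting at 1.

9

Parse right to left into iambic (σˈσ) feet: ti (gu.ˈgu:) (mug.ˈpuk) (li:.ˈto:) (pap.ˈlus). Syllable 1 is left unfooted.
Foot heads (stressed positions): 3, 5, 7, 9.
End Rule Rightmost: primary stress on the rightmost head = syllable 9.
Primary stress: syllable 9 → ti.gu.gu:.mug.puk.li:.to:.pap.ˈlus.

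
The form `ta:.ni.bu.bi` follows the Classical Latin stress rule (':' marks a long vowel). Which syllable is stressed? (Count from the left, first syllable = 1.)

Classical Latin: stress the penult if heavy (long vowel or closed), else the antepenult.
Weights: 2 ni L, 3 bu L, 4 bi L.
The penult (syllable 3, bu) is light, so stress falls on the antepenult (syllable 2, ni).
Stress on syllable 2: ta:.ˈni.bu.bi.

2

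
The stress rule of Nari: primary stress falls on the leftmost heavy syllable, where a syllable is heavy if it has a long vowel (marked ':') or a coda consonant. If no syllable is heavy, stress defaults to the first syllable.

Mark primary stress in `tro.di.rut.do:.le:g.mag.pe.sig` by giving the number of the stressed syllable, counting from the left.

Weights: 1 tro L, 2 di L, 3 rut H, 4 do: H, 5 le:g H, 6 mag H, 7 pe L, 8 sig H.
Heavy syllables in the domain: 3, 4, 5, 6, 8. The leftmost is syllable 3 (rut).
Primary stress: syllable 3 → tro.di.ˈrut.do:.le:g.mag.pe.sig.

3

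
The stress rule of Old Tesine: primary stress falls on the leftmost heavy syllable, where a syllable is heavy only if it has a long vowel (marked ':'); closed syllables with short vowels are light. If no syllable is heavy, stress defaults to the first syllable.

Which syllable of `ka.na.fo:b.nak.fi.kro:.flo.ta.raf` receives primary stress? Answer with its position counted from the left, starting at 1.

Weights: 1 ka L, 2 na L, 3 fo:b H, 4 nak L, 5 fi L, 6 kro: H, 7 flo L, 8 ta L, 9 raf L.
Heavy syllables in the domain: 3, 6. The leftmost is syllable 3 (fo:b).
Primary stress: syllable 3 → ka.na.ˈfo:b.nak.fi.kro:.flo.ta.raf.

3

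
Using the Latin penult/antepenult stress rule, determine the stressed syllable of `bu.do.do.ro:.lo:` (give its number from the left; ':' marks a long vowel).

4

Classical Latin: stress the penult if heavy (long vowel or closed), else the antepenult.
Weights: 3 do L, 4 ro: H, 5 lo: H.
The penult (syllable 4, ro:) is heavy, so it takes stress.
Stress on syllable 4: bu.do.do.ˈro:.lo:.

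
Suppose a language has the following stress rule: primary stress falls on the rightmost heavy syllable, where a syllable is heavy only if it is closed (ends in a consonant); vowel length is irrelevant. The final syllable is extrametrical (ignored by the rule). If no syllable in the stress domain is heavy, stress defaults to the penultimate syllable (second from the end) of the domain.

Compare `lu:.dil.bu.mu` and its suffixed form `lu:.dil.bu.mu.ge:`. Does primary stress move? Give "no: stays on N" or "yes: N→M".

Base `lu:.dil.bu.mu` (4 syllables):
  The final syllable (4, mu) is extrametrical; the stress domain is syllables 1–3.
  Weights: 1 lu: L, 2 dil H, 3 bu L.
  Heavy syllables in the domain: 2. The rightmost is syllable 2 (dil).
  → primary stress on syllable 2.
Suffixed `lu:.dil.bu.mu.ge:` (5 syllables):
  The final syllable (5, ge:) is extrametrical; the stress domain is syllables 1–4.
  Weights: 1 lu: L, 2 dil H, 3 bu L, 4 mu L.
  Heavy syllables in the domain: 2. The rightmost is syllable 2 (dil).
  → primary stress on syllable 2.

no: stays on 2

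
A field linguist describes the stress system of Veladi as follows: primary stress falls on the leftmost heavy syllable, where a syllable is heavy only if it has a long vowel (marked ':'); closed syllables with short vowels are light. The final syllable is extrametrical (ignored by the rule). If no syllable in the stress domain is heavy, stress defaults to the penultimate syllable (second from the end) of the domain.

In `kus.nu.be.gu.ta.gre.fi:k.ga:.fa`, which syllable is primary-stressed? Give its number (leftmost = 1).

The final syllable (9, fa) is extrametrical; the stress domain is syllables 1–8.
Weights: 1 kus L, 2 nu L, 3 be L, 4 gu L, 5 ta L, 6 gre L, 7 fi:k H, 8 ga: H.
Heavy syllables in the domain: 7, 8. The leftmost is syllable 7 (fi:k).
Primary stress: syllable 7 → kus.nu.be.gu.ta.gre.ˈfi:k.ga:.fa.

7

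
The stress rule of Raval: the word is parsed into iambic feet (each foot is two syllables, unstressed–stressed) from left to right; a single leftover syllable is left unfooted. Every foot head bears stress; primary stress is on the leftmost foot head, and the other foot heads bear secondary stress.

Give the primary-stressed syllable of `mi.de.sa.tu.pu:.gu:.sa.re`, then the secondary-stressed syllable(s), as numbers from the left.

Parse left to right into iambic (σˈσ) feet: (mi.ˈde) (sa.ˈtu) (pu:.ˈgu:) (sa.ˈre).
Foot heads (stressed positions): 2, 4, 6, 8.
End Rule Leftmost: primary stress on the leftmost head = syllable 2.
Secondary stress on 4, 6, 8: mi.ˈde.sa.ˌtu.pu:.ˌgu:.sa.ˌre.

primary 2, secondary 4, 6, 8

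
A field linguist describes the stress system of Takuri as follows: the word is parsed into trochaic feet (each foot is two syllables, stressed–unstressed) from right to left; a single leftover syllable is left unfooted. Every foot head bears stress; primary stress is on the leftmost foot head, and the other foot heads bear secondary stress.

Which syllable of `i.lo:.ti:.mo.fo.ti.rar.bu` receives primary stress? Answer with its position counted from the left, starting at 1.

Parse right to left into trochaic (ˈσσ) feet: (ˈi.lo:) (ˈti:.mo) (ˈfo.ti) (ˈrar.bu).
Foot heads (stressed positions): 1, 3, 5, 7.
End Rule Leftmost: primary stress on the leftmost head = syllable 1.
Primary stress: syllable 1 → ˈi.lo:.ti:.mo.fo.ti.rar.bu.

1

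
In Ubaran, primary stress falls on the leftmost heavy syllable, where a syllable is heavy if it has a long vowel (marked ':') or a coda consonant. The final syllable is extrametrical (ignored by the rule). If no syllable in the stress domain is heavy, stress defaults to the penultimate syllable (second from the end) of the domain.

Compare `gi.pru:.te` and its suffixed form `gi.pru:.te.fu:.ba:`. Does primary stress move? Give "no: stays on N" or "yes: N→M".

Base `gi.pru:.te` (3 syllables):
  The final syllable (3, te) is extrametrical; the stress domain is syllables 1–2.
  Weights: 1 gi L, 2 pru: H.
  Heavy syllables in the domain: 2. The leftmost is syllable 2 (pru:).
  → primary stress on syllable 2.
Suffixed `gi.pru:.te.fu:.ba:` (5 syllables):
  The final syllable (5, ba:) is extrametrical; the stress domain is syllables 1–4.
  Weights: 1 gi L, 2 pru: H, 3 te L, 4 fu: H.
  Heavy syllables in the domain: 2, 4. The leftmost is syllable 2 (pru:).
  → primary stress on syllable 2.

no: stays on 2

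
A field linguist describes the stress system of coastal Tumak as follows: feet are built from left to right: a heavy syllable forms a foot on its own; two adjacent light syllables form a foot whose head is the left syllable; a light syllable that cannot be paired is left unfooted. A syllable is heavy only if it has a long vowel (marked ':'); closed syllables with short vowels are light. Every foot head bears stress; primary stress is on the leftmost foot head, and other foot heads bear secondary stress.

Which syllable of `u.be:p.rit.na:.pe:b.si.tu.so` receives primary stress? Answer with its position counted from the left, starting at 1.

Weights: 1 u L, 2 be:p H, 3 rit L, 4 na: H, 5 pe:b H, 6 si L, 7 tu L, 8 so L.
Parse left to right (heavy = foot alone; LL = one foot; stranded L unfooted): u (ˈbe:p) rit (ˈna:) (ˈpe:b) (ˈsi.tu) so.
Foot heads: 2, 4, 5, 6.
Primary stress on the leftmost head = syllable 2.
Primary stress: syllable 2 → u.ˈbe:p.rit.na:.pe:b.si.tu.so.

2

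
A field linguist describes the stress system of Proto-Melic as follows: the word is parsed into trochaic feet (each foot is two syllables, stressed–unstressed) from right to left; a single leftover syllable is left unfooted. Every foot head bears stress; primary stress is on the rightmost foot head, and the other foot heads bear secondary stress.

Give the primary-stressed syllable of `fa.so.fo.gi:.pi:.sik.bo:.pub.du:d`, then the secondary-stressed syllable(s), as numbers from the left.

Parse right to left into trochaic (ˈσσ) feet: fa (ˈso.fo) (ˈgi:.pi:) (ˈsik.bo:) (ˈpub.du:d). Syllable 1 is left unfooted.
Foot heads (stressed positions): 2, 4, 6, 8.
End Rule Rightmost: primary stress on the rightmost head = syllable 8.
Secondary stress on 2, 4, 6: fa.ˌso.fo.ˌgi:.pi:.ˌsik.bo:.ˈpub.du:d.

primary 8, secondary 2, 4, 6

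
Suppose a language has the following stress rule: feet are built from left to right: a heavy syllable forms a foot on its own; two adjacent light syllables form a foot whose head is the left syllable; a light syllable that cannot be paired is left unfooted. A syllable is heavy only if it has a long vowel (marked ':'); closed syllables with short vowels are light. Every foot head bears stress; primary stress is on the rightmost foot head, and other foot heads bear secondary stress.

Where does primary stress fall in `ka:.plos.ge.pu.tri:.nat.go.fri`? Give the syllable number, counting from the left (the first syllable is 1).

Weights: 1 ka: H, 2 plos L, 3 ge L, 4 pu L, 5 tri: H, 6 nat L, 7 go L, 8 fri L.
Parse left to right (heavy = foot alone; LL = one foot; stranded L unfooted): (ˈka:) (ˈplos.ge) pu (ˈtri:) (ˈnat.go) fri.
Foot heads: 1, 2, 5, 6.
Primary stress on the rightmost head = syllable 6.
Primary stress: syllable 6 → ka:.plos.ge.pu.tri:.ˈnat.go.fri.

6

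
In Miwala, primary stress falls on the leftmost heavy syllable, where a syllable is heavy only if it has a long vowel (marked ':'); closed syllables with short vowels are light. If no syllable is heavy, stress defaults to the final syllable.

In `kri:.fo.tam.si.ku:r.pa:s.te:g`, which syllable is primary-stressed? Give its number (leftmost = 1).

Weights: 1 kri: H, 2 fo L, 3 tam L, 4 si L, 5 ku:r H, 6 pa:s H, 7 te:g H.
Heavy syllables in the domain: 1, 5, 6, 7. The leftmost is syllable 1 (kri:).
Primary stress: syllable 1 → ˈkri:.fo.tam.si.ku:r.pa:s.te:g.

1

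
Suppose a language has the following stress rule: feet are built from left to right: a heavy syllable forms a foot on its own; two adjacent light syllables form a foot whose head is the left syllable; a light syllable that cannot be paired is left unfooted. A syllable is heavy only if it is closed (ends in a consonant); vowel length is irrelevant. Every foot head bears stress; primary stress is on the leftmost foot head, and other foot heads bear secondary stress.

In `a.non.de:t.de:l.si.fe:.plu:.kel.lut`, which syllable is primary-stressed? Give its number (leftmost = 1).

Weights: 1 a L, 2 non H, 3 de:t H, 4 de:l H, 5 si L, 6 fe: L, 7 plu: L, 8 kel H, 9 lut H.
Parse left to right (heavy = foot alone; LL = one foot; stranded L unfooted): a (ˈnon) (ˈde:t) (ˈde:l) (ˈsi.fe:) plu: (ˈkel) (ˈlut).
Foot heads: 2, 3, 4, 5, 8, 9.
Primary stress on the leftmost head = syllable 2.
Primary stress: syllable 2 → a.ˈnon.de:t.de:l.si.fe:.plu:.kel.lut.

2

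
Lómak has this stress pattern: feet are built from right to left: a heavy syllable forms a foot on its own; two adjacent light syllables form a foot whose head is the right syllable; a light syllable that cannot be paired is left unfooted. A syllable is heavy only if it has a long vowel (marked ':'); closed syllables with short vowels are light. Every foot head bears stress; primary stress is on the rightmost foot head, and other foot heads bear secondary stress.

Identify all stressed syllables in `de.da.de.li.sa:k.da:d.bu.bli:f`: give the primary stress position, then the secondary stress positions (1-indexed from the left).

primary 8, secondary 2, 4, 5, 6

Weights: 1 de L, 2 da L, 3 de L, 4 li L, 5 sa:k H, 6 da:d H, 7 bu L, 8 bli:f H.
Parse right to left (heavy = foot alone; LL = one foot; stranded L unfooted): (de.ˈda) (de.ˈli) (ˈsa:k) (ˈda:d) bu (ˈbli:f).
Foot heads: 2, 4, 5, 6, 8.
Primary stress on the rightmost head = syllable 8.
Secondary stress on 2, 4, 5, 6: de.ˌda.de.ˌli.ˌsa:k.ˌda:d.bu.ˈbli:f.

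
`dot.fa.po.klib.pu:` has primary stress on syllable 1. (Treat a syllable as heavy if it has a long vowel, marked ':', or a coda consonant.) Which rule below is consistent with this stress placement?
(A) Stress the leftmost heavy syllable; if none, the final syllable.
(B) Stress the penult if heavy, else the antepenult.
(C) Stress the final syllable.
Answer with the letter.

A

Rule A → syllable 1 ✓.
Rule B → syllable 4 (observed: 1).
Rule C → syllable 5 (observed: 1).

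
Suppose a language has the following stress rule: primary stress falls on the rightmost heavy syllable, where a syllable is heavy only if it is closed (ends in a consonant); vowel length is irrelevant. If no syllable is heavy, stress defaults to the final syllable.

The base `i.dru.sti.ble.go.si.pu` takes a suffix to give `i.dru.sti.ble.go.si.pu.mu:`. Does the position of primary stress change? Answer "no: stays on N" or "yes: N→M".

yes: 7→8

Base `i.dru.sti.ble.go.si.pu` (7 syllables):
  Weights: 1 i L, 2 dru L, 3 sti L, 4 ble L, 5 go L, 6 si L, 7 pu L.
  No heavy syllable in the domain; default to the final syllable = syllable 7.
  → primary stress on syllable 7.
Suffixed `i.dru.sti.ble.go.si.pu.mu:` (8 syllables):
  Weights: 1 i L, 2 dru L, 3 sti L, 4 ble L, 5 go L, 6 si L, 7 pu L, 8 mu: L.
  No heavy syllable in the domain; default to the final syllable = syllable 8.
  → primary stress on syllable 8.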